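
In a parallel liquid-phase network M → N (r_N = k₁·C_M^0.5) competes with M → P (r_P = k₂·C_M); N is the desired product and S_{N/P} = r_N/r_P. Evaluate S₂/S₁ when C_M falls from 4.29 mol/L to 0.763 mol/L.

S_{N/P} = (k₁/k₂)·C_M^-0.5, so S₂/S₁ = (C_{M,2}/C_{M,1})^-0.5.
= (0.763/4.29)^(-0.5) = (0.1779)^(-0.5) = 2.37.
Selectivity toward N rises as C_M falls — low-concentration operation is favoured.

2.37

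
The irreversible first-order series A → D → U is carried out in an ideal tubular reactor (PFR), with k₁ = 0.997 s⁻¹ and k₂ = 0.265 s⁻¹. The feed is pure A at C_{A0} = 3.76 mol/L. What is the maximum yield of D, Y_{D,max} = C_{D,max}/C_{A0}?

At the optimum, C_{D,max}/C_{A0} = (k₁/k₂)^[k₂/(k₂−k₁)].
= (0.997/0.265)^(0.265/(0.265−0.997)) = (3.762)^(-0.3620) = 0.6190.

0.619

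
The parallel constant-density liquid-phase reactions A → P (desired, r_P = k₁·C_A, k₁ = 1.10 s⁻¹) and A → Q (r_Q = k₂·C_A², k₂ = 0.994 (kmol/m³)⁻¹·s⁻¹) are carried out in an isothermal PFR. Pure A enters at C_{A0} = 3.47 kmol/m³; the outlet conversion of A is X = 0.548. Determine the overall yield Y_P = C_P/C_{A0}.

C_A = C_{A0}(1−X) = 1.568 kmol/m³.
Along a PFR/batch, dC_P/dC_A = −r_P/(r_P+r_Q) = −k₁/(k₁+k₂·C_A).
Integrating from C_{A0} to C_A: C_P = (1.10/0.994)·ln[(1.10+0.994·3.47)/(1.10+0.994·1.57)] = 1.107·ln(4.549/2.659) = 0.5942 kmol/m³.
Y_P = C_P/C_{A0} = 0.5942/3.47 = 0.171.

0.171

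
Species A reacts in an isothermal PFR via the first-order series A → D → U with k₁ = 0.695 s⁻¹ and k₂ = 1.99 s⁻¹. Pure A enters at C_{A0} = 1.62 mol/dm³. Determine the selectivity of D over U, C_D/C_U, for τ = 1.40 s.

Solving the coupled first-order balances gives C_D(τ) = [k₁/(k₂−k₁)]·C_{A0}·(e^(−k₁τ) − e^(−k₂τ)).
e^(−k₁τ) = e^(−0.695×1.40) = e^(−0.9730) = 0.3779; e^(−k₂τ) = e^(−2.786) = 0.06167.
C_D = 0.695×1.62/(1.99−0.695) × (0.3779−0.06167) = 0.8694×0.3163 = 0.2750 mol/dm³.
C_A = C_{A0}e^(−k₁τ) = 0.6123 mol/dm³, so C_U = C_{A0}−C_A−C_D = 0.7327 mol/dm³; C_D/C_U = 0.375.

0.375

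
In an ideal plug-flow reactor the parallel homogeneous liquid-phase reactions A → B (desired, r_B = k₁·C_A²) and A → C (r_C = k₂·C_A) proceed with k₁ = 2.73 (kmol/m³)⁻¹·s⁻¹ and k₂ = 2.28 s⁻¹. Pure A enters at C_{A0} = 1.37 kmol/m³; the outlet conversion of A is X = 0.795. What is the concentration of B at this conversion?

0.520 kmol/m³

C_A = C_{A0}(1−X) = 0.2808 kmol/m³.
Along a PFR/batch, dC_C/dC_A = −r_C/(r_B+r_C) = −k₂/(k₂+k₁·C_A).
Integrating from C_{A0} to C_A: C_C = (2.28/2.73)·ln[(2.28+2.73·1.37)/(2.28+2.73·0.281)] = 0.8352·ln(6.020/3.047) = 0.5688 kmol/m³.
Then C_B = (C_{A0}−C_A) − C_C = 1.089 − 0.5688 = 0.5204 kmol/m³.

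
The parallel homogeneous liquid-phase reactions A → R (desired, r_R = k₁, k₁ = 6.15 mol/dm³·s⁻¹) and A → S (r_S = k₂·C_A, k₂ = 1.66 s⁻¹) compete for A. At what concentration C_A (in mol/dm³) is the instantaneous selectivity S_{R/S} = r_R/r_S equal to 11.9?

0.311 mol/dm³

S_{R/S} = (k₁/k₂)·C_A⁻¹ ⇒ C_A = (S·k₂/k₁)^(-1).
= (11.9×1.66/6.15)^(-1) = (3.212)^(-1) = 0.311 mol/dm³.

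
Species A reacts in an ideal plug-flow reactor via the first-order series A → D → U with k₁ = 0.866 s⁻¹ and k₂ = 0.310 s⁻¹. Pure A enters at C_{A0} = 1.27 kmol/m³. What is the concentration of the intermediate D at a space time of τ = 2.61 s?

0.674 kmol/m³

The intermediate concentration in a first-order A→B→C sequence is C_D = k₁C_{A0}(e^(−k₁τ) − e^(−k₂τ))/(k₂−k₁).
e^(−k₁τ) = e^(−0.866×2.61) = e^(−2.260) = 0.1043; e^(−k₂τ) = e^(−0.8091) = 0.4453.
C_D = 0.866×1.27/(0.310−0.866) × (0.1043−0.4453) = (-1.978)×(-0.3409) = 0.6744 kmol/m³.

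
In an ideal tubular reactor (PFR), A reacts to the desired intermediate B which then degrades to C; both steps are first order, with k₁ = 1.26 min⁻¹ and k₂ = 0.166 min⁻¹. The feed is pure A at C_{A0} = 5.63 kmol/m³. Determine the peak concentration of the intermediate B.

4.14 kmol/m³

Evaluating C_B at τ_opt = ln(k₂/k₁)/(k₂−k₁) gives C_{B,max}/C_{A0} = (k₁/k₂)^[k₂/(k₂−k₁)].
= (1.26/0.166)^(0.166/(0.166−1.26)) = (7.590)^(-0.1517) = 0.7352.
C_{B,max} = 0.7352×5.63 = 4.14 kmol/m³.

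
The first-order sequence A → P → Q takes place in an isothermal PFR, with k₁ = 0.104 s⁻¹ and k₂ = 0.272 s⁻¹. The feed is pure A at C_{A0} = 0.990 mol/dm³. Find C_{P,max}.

0.209 mol/dm³

For a first-order series the maximum intermediate yield is C_{P,max}/C_{A0} = (k₁/k₂)^[k₂/(k₂−k₁)].
= (0.104/0.272)^(0.272/(0.272−0.104)) = (0.3824)^(1.619) = 0.2109.
C_{P,max} = 0.2109×0.990 = 0.209 mol/dm³.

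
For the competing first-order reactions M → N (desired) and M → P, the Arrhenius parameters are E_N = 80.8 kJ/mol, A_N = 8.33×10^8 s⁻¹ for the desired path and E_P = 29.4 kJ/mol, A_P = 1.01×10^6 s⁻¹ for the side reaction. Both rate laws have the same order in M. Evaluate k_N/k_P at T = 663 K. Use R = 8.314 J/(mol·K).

With equal orders, S_{N/P} = k_N/k_P = (A_N/A_P)·exp[(E_P−E_N)/(RT)].
(E_P−E_N)/(RT) = (29.4−80.8)×10³/(8.314×663) = -51400/5512 = -9.325.
k_N/k_P = (8.33×10^8/1.01×10^6)·exp(-9.325) = 824.8 × 8.918×10^-5 = 0.0736.

0.0736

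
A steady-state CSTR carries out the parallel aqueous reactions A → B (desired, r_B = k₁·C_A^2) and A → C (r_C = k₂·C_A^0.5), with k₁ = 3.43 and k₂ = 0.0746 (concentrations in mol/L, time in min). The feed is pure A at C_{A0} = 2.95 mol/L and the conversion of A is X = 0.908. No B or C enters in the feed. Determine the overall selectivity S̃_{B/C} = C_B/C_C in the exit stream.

6.50

Exit C_A = C_{A0}(1−X) = 2.95×0.0920 = 0.2714 mol/L.
In a CSTR the entire volume is at exit conditions, so r_B = 3.43×0.2714^2 = 0.2526 and r_C = 0.0746×0.2714^0.5 = 0.03886.
Overall selectivity = C_B/C_C = r_Bτ/(r_Cτ) = r_B/r_C = 6.50.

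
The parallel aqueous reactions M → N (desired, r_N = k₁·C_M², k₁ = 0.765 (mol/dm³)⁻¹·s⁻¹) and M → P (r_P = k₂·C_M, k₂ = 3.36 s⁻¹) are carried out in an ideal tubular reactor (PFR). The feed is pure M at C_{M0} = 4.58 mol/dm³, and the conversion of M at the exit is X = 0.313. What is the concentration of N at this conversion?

0.669 mol/dm³

C_M = C_{M0}(1−X) = 3.146 mol/dm³.
Along a PFR/batch, dC_P/dC_M = −r_P/(r_N+r_P) = −k₂/(k₂+k₁·C_M).
Integrating from C_{M0} to C_M: C_P = (3.36/0.765)·ln[(3.36+0.765·4.58)/(3.36+0.765·3.15)] = 4.392·ln(6.864/5.767) = 0.7646 mol/dm³.
Then C_N = (C_{M0}−C_M) − C_P = 1.434 − 0.7646 = 0.6689 mol/dm³.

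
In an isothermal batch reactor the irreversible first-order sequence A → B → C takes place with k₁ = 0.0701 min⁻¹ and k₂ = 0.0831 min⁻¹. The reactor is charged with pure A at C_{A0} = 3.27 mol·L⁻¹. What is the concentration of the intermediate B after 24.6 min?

0.860 mol·L⁻¹

The intermediate concentration in a first-order A→B→C sequence is C_B = k₁C_{A0}(e^(−k₁t) − e^(−k₂t))/(k₂−k₁).
e^(−k₁t) = e^(−0.0701×24.6) = e^(−1.724) = 0.1783; e^(−k₂t) = e^(−2.044) = 0.1295.
C_B = 0.0701×3.27/(0.0831−0.0701) × (0.1783−0.1295) = 17.63×0.04879 = 0.8604 mol·L⁻¹.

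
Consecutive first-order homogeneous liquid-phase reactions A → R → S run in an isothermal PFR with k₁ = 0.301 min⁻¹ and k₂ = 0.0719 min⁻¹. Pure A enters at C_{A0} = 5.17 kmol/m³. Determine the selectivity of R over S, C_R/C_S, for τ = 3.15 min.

The intermediate concentration in a first-order A→B→C sequence is C_R = k₁C_{A0}(e^(−k₁τ) − e^(−k₂τ))/(k₂−k₁).
e^(−k₁τ) = e^(−0.301×3.15) = e^(−0.9481) = 0.3875; e^(−k₂τ) = e^(−0.2265) = 0.7973.
C_R = 0.301×5.17/(0.0719−0.301) × (0.3875−0.7973) = (-6.793)×(-0.4099) = 2.784 kmol/m³.
C_A = C_{A0}e^(−k₁τ) = 2.003 kmol/m³, so C_S = C_{A0}−C_A−C_R = 0.3828 kmol/m³; C_R/C_S = 7.27.

7.27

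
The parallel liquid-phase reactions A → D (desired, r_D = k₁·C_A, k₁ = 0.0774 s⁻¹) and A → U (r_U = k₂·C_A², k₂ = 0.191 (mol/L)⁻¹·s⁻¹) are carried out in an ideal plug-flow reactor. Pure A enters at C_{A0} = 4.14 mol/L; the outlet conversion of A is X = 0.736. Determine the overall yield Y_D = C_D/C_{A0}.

C_A = C_{A0}(1−X) = 1.093 mol/L.
Along a PFR/batch, dC_D/dC_A = −r_D/(r_D+r_U) = −k₁/(k₁+k₂·C_A).
Integrating from C_{A0} to C_A: C_D = (0.0774/0.191)·ln[(0.0774+0.191·4.14)/(0.0774+0.191·1.09)] = 0.4052·ln(0.8681/0.2862) = 0.4497 mol/L.
Y_D = C_D/C_{A0} = 0.4497/4.14 = 0.109.

0.109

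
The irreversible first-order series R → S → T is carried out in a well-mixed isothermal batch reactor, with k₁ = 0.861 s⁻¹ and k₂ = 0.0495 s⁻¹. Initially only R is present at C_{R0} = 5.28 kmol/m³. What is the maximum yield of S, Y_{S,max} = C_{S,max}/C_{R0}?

At the optimum, C_{S,max}/C_{R0} = (k₁/k₂)^[k₂/(k₂−k₁)].
= (0.861/0.0495)^(0.0495/(0.0495−0.861)) = (17.39)^(-0.06100) = 0.8401.

0.840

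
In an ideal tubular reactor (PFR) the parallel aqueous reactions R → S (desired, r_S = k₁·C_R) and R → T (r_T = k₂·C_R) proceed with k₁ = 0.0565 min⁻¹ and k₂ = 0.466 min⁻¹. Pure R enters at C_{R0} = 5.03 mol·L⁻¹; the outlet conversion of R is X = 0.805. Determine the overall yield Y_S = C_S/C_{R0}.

0.0870

C_R = C_{R0}(1−X) = 0.9808 mol·L⁻¹.
Both paths are first order in R, so the instantaneous fraction to S is constant: dC_S/d(−C_R) = k₁/(k₁+k₂) = 0.1081.
C_S = 0.1081·(C_{R0}−C_R) = 0.1081×4.049 = 0.438 mol·L⁻¹.
Y_S = C_S/C_{R0} = 0.4379/5.03 = 0.0870.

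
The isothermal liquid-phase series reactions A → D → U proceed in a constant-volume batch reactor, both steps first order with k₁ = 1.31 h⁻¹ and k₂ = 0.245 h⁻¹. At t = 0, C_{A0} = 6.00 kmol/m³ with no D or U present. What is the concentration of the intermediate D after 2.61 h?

3.65 kmol/m³

Solving the coupled first-order balances gives C_D(t) = [k₁/(k₂−k₁)]·C_{A0}·(e^(−k₁t) − e^(−k₂t)).
e^(−k₁t) = e^(−1.31×2.61) = e^(−3.419) = 0.03274; e^(−k₂t) = e^(−0.6394) = 0.5276.
C_D = 1.31×6.00/(0.245−1.31) × (0.03274−0.5276) = (-7.380)×(-0.4948) = 3.652 kmol/m³.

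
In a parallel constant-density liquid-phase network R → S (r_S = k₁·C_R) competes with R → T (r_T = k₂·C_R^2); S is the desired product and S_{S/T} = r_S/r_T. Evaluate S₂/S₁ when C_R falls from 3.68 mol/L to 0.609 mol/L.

S_{S/T} = (k₁/k₂)·C_R⁻¹, so S₂/S₁ = (C_{R,2}/C_{R,1})⁻¹.
= 3.68/0.609 = 6.04.

6.04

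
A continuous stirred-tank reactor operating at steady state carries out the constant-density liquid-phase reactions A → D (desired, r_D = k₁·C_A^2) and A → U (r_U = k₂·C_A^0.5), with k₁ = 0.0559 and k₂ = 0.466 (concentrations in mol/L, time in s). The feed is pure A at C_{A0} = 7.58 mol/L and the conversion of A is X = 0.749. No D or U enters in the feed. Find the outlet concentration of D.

Exit C_A = C_{A0}(1−X) = 7.58×0.251 = 1.903 mol/L.
A CSTR operates uniformly at the exit composition, giving r_D = 0.2023 and r_U = 0.6428 (each k·C_A^n at C_A = 1.903).
Fraction of consumed A going to D: r_D/(r_D+r_U) = 0.2394.
C_D = 0.2394·C_{A0}·X = 0.2394×7.58×0.749 = 1.36 mol/L.

1.36 mol/L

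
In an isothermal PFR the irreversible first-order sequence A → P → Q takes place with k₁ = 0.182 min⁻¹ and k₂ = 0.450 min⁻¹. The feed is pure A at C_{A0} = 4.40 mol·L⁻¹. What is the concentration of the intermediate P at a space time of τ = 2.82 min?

The intermediate concentration in a first-order A→B→C sequence is C_P = k₁C_{A0}(e^(−k₁τ) − e^(−k₂τ))/(k₂−k₁).
e^(−k₁τ) = e^(−0.182×2.82) = e^(−0.5132) = 0.5986; e^(−k₂τ) = e^(−1.269) = 0.2811.
C_P = 0.182×4.40/(0.450−0.182) × (0.5986−0.2811) = 2.988×0.3174 = 0.9485 mol·L⁻¹.

0.949 mol·L⁻¹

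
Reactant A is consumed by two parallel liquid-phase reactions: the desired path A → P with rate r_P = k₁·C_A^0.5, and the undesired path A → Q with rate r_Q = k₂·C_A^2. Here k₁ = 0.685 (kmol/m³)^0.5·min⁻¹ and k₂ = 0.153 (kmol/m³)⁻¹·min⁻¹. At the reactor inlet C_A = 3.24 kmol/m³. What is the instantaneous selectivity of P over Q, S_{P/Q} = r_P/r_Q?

S_{P/Q} = r_P/r_Q = (k₁·C_A^0.5)/(k₂·C_A^2) = (k₁/k₂)·C_A^-1.5.
= (0.685×3.240^0.5) / (0.153×3.240^2) = 1.233/1.606 = 0.768.

0.768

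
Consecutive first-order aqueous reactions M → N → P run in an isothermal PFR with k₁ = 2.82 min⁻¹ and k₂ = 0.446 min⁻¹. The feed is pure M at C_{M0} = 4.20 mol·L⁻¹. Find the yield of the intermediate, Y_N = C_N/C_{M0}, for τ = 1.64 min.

0.560

Solving the coupled first-order balances gives C_N(τ) = [k₁/(k₂−k₁)]·C_{M0}·(e^(−k₁τ) − e^(−k₂τ)).
e^(−k₁τ) = e^(−2.82×1.64) = e^(−4.625) = 0.009806; e^(−k₂τ) = e^(−0.7314) = 0.4812.
C_N = 2.82×4.20/(0.446−2.82) × (0.009806−0.4812) = (-4.989)×(-0.4714) = 2.352 mol·L⁻¹.
Y_N = C_N/C_{M0} = 2.352/4.20 = 0.560.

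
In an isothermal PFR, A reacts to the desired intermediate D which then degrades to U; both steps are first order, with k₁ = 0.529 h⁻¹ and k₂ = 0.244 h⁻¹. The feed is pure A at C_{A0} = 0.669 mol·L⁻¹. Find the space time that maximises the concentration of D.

The intermediate peaks when r₁ = r₂, i.e. k₁e^(−k₁τ) = k₂e^(−k₂τ), giving τ_opt = ln(k₂/k₁)/(k₂−k₁).
= ln(0.244/0.529)/(0.244−0.529) = ln(0.4612)/-0.2850 = -0.7738/-0.2850 = 2.72 h.

2.72 h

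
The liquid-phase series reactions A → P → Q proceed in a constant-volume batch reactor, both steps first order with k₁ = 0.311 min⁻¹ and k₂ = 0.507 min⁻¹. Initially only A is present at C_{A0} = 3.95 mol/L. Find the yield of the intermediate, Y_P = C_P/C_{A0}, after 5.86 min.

The intermediate concentration in a first-order A→B→C sequence is C_P = k₁C_{A0}(e^(−k₁t) − e^(−k₂t))/(k₂−k₁).
e^(−k₁t) = e^(−0.311×5.86) = e^(−1.822) = 0.1616; e^(−k₂t) = e^(−2.971) = 0.05125.
C_P = 0.311×3.95/(0.507−0.311) × (0.1616−0.05125) = 6.268×0.1104 = 0.6918 mol/L.
Y_P = C_P/C_{A0} = 0.6918/3.95 = 0.175.

0.175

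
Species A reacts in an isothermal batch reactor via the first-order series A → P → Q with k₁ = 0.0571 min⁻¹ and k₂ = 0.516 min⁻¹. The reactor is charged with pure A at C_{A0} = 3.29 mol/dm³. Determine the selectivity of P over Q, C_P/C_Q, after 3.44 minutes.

The intermediate concentration in a first-order A→B→C sequence is C_P = k₁C_{A0}(e^(−k₁t) − e^(−k₂t))/(k₂−k₁).
e^(−k₁t) = e^(−0.0571×3.44) = e^(−0.1964) = 0.8217; e^(−k₂t) = e^(−1.775) = 0.1695.
C_P = 0.0571×3.29/(0.516−0.0571) × (0.8217−0.1695) = 0.4094×0.6522 = 0.2670 mol/dm³.
C_A = C_{A0}e^(−k₁t) = 2.703 mol/dm³, so C_Q = C_{A0}−C_A−C_P = 0.3197 mol/dm³; C_P/C_Q = 0.835.

0.835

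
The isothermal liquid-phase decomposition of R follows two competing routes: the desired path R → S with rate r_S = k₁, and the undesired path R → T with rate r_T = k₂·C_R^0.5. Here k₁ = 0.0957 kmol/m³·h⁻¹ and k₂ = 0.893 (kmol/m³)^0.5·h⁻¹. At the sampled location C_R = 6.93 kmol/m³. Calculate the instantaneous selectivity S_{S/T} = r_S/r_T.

0.0407

S_{S/T} = r_S/r_T = (k₁)/(k₂·C_R^0.5) = (k₁/k₂)·C_R^-0.5.
= (0.0957) / (0.893×6.930^0.5) = 0.09570/2.351 = 0.0407.
The undesired path is higher order in R, so low C_R (CSTR or dilute feed) favours S.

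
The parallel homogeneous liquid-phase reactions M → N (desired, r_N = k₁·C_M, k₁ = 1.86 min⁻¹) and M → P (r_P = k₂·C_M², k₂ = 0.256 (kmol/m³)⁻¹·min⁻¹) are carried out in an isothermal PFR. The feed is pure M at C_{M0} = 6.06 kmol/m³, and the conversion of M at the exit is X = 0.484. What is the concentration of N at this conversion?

C_M = C_{M0}(1−X) = 3.127 kmol/m³.
Along a PFR/batch, dC_N/dC_M = −r_N/(r_N+r_P) = −k₁/(k₁+k₂·C_M).
Integrating from C_{M0} to C_M: C_N = (1.86/0.256)·ln[(1.86+0.256·6.06)/(1.86+0.256·3.13)] = 7.266·ln(3.411/2.661) = 1.806 kmol/m³.

1.81 kmol/m³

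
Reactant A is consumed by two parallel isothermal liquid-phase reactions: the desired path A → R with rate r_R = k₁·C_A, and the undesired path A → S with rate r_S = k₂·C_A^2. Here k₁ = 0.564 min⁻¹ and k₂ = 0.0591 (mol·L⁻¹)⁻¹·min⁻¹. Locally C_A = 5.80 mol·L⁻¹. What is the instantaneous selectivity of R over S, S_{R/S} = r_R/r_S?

1.65

S_{R/S} = r_R/r_S = (k₁·C_A)/(k₂·C_A^2) = (k₁/k₂)·C_A⁻¹.
= (0.564×5.800) / (0.0591×5.800^2) = 3.271/1.988 = 1.65.
The undesired path is higher order in A, so low C_A (CSTR or dilute feed) favours R.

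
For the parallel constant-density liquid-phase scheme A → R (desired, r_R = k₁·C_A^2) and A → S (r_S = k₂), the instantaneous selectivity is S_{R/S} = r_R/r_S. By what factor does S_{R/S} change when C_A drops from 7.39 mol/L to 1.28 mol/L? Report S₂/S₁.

S_{R/S} = (k₁/k₂)·C_A^2, so S₂/S₁ = (C_{A,2}/C_{A,1})^2.
= (1.28/7.39)^2 = (0.1732)^2 = 0.0300.
Selectivity toward R falls as C_A falls — high-concentration operation is favoured.

0.0300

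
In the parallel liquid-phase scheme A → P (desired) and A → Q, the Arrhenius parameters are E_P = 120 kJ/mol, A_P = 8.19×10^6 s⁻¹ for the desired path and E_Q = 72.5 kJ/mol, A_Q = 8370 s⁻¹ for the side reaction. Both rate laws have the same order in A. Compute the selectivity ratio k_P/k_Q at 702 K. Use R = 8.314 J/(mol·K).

With equal orders, S_{P/Q} = k_P/k_Q = (A_P/A_Q)·exp[(E_Q−E_P)/(RT)].
(E_Q−E_P)/(RT) = (72.5−120)×10³/(8.314×702) = -47500/5836 = -8.139.
k_P/k_Q = (8.19×10^6/8370)·exp(-8.139) = 978.5 × 2.921×10^-4 = 0.286.
Since E_P > E_Q, raising the temperature improves selectivity toward P.

0.286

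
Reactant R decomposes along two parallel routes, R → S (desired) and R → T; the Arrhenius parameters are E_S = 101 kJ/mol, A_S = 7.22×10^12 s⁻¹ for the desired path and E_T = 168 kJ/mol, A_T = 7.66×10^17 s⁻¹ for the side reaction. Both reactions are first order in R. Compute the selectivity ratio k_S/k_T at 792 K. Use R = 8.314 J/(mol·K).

0.247

Since both paths have the same order in R, the concentration cancels and S_{S/T} = k_S/k_T = (A_S/A_T)·exp[(E_T−E_S)/(RT)].
(E_T−E_S)/(RT) = (168−101)×10³/(8.314×792) = 67000/6585 = 10.18.
k_S/k_T = (7.22×10^12/7.66×10^17)·exp(10.18) = 9.426×10^-6 × 26242 = 0.247.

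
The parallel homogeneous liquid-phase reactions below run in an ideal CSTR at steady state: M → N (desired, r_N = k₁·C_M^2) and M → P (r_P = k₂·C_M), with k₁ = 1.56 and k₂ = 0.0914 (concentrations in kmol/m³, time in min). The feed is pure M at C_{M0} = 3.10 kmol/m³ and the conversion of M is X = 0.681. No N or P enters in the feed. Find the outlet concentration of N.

Exit C_M = C_{M0}(1−X) = 3.10×0.319 = 0.9889 kmol/m³.
In a CSTR the entire volume is at exit conditions, so r_N = 1.56×0.9889^2 = 1.526 and r_P = 0.0914×0.9889 = 0.09039.
Fraction of consumed M going to N: r_N/(r_N+r_P) = 0.9441.
C_N = 0.9441·C_{M0}·X = 0.9441×3.10×0.681 = 1.99 kmol/m³.

1.99 kmol/m³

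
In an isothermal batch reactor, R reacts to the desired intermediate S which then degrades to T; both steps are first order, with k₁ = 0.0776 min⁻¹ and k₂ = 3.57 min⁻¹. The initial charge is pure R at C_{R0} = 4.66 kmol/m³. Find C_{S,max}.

0.0930 kmol/m³

Evaluating C_S at t_opt = ln(k₂/k₁)/(k₂−k₁) gives C_{S,max}/C_{R0} = (k₁/k₂)^[k₂/(k₂−k₁)].
= (0.0776/3.57)^(3.57/(3.57−0.0776)) = (0.02174)^(1.022) = 0.01996.
C_{S,max} = 0.01996×4.66 = 0.0930 kmol/m³.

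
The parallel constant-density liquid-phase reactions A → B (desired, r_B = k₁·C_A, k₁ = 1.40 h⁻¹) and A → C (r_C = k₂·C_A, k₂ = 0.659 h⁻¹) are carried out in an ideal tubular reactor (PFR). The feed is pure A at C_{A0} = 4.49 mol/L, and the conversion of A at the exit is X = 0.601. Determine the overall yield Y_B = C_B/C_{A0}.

C_A = C_{A0}(1−X) = 1.792 mol/L.
Both paths are first order in A, so the instantaneous fraction to B is constant: dC_B/d(−C_A) = k₁/(k₁+k₂) = 0.6799.
C_B = 0.6799·(C_{A0}−C_A) = 0.6799×2.698 = 1.83 mol/L.
Y_B = C_B/C_{A0} = 1.835/4.49 = 0.409.

0.409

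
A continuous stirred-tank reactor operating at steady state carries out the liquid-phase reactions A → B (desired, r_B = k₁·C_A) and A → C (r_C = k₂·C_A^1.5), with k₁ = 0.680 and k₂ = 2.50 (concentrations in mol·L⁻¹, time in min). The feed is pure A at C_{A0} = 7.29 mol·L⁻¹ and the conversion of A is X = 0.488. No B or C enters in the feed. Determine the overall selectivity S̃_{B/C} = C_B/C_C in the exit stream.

0.141

Exit C_A = C_{A0}(1−X) = 7.29×0.512 = 3.732 mol·L⁻¹.
A CSTR operates uniformly at the exit composition, giving r_B = 2.538 and r_C = 18.03 (each k·C_A^n at C_A = 3.732).
Overall selectivity = C_B/C_C = r_Bτ/(r_Cτ) = r_B/r_C = 0.141.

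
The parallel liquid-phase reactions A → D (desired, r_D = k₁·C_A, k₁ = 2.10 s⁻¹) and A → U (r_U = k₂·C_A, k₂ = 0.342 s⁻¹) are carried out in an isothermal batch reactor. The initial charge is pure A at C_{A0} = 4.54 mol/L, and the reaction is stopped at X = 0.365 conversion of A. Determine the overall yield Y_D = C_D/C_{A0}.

C_A = C_{A0}(1−X) = 2.883 mol/L.
Both paths are first order in A, so the instantaneous fraction to D is constant: dC_D/d(−C_A) = k₁/(k₁+k₂) = 0.8600.
C_D = 0.8600·(C_{A0}−C_A) = 0.8600×1.657 = 1.43 mol/L.
Y_D = C_D/C_{A0} = 1.425/4.54 = 0.314.

0.314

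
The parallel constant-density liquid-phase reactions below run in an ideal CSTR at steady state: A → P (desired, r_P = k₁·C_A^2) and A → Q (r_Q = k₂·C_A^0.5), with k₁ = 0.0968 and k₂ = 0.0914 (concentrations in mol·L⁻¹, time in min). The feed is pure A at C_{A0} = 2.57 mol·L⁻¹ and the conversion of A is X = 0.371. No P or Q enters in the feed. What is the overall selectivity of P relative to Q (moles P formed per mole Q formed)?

Exit C_A = C_{A0}(1−X) = 2.57×0.629 = 1.617 mol·L⁻¹.
Rates in a CSTR are evaluated at the outlet concentration: r_P = 0.0968×1.617^2 = 0.2530, r_Q = 0.0914×1.617^0.5 = 0.1162.
Overall selectivity = C_P/C_Q = r_Pτ/(r_Qτ) = r_P/r_Q = 2.18.

2.18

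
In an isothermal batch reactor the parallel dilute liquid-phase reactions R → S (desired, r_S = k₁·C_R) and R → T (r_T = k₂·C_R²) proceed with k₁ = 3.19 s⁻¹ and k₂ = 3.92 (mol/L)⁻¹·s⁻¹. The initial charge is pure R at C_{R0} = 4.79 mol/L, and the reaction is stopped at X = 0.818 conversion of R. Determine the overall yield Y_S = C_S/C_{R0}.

0.204

C_R = C_{R0}(1−X) = 0.8718 mol/L.
Along a PFR/batch, dC_S/dC_R = −r_S/(r_S+r_T) = −k₁/(k₁+k₂·C_R).
Integrating from C_{R0} to C_R: C_S = (3.19/3.92)·ln[(3.19+3.92·4.79)/(3.19+3.92·0.872)] = 0.8138·ln(21.97/6.607) = 0.9776 mol/L.
Y_S = C_S/C_{R0} = 0.9776/4.79 = 0.204.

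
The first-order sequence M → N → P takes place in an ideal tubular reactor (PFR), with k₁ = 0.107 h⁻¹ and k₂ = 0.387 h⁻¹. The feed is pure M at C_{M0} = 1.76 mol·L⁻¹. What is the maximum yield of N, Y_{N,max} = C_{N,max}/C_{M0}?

0.169

For a first-order series the maximum intermediate yield is C_{N,max}/C_{M0} = (k₁/k₂)^[k₂/(k₂−k₁)].
= (0.107/0.387)^(0.387/(0.387−0.107)) = (0.2765)^(1.382) = 0.1692.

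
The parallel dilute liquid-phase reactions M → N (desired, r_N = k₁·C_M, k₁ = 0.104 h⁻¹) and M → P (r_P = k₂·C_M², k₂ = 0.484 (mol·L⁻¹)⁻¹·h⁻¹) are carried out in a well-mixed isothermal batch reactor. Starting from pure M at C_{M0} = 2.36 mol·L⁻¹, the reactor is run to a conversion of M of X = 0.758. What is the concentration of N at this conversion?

0.255 mol·L⁻¹

C_M = C_{M0}(1−X) = 0.5711 mol·L⁻¹.
Along a PFR/batch, dC_N/dC_M = −r_N/(r_N+r_P) = −k₁/(k₁+k₂·C_M).
Integrating from C_{M0} to C_M: C_N = (0.104/0.484)·ln[(0.104+0.484·2.36)/(0.104+0.484·0.571)] = 0.2149·ln(1.246/0.3804) = 0.2550 mol·L⁻¹.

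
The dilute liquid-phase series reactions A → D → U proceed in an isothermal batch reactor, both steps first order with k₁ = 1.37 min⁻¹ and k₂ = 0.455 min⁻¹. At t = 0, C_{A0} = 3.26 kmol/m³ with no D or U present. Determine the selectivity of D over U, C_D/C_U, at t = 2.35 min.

0.898

The intermediate concentration in a first-order A→B→C sequence is C_D = k₁C_{A0}(e^(−k₁t) − e^(−k₂t))/(k₂−k₁).
e^(−k₁t) = e^(−1.37×2.35) = e^(−3.220) = 0.03998; e^(−k₂t) = e^(−1.069) = 0.3433.
C_D = 1.37×3.26/(0.455−1.37) × (0.03998−0.3433) = (-4.881)×(-0.3033) = 1.480 kmol/m³.
C_A = C_{A0}e^(−k₁t) = 0.1303 kmol/m³, so C_U = C_{A0}−C_A−C_D = 1.649 kmol/m³; C_D/C_U = 0.898.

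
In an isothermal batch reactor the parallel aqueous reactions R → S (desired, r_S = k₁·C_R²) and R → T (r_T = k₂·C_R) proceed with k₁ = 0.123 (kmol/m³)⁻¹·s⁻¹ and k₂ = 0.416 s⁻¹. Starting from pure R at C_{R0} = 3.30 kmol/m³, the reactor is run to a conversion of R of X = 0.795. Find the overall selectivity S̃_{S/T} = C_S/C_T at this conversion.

0.556

C_R = C_{R0}(1−X) = 0.6765 kmol/m³.
Along a PFR/batch, dC_T/dC_R = −r_T/(r_S+r_T) = −k₂/(k₂+k₁·C_R).
Integrating from C_{R0} to C_R: C_T = (0.416/0.123)·ln[(0.416+0.123·3.30)/(0.416+0.123·0.676)] = 3.382·ln(0.8219/0.4992) = 1.686 kmol/m³.
Then C_S = (C_{R0}−C_R) − C_T = 2.623 − 1.686 = 0.9372 kmol/m³.
S̃_{S/T} = C_S/C_T = 0.9372/1.686 = 0.556.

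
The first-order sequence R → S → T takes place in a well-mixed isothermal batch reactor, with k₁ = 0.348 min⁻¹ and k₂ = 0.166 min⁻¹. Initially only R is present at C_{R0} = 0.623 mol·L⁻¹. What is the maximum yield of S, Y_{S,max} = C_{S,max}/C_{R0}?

0.509

For a first-order series the maximum intermediate yield is C_{S,max}/C_{R0} = (k₁/k₂)^[k₂/(k₂−k₁)].
= (0.348/0.166)^(0.166/(0.166−0.348)) = (2.096)^(-0.9121) = 0.5091.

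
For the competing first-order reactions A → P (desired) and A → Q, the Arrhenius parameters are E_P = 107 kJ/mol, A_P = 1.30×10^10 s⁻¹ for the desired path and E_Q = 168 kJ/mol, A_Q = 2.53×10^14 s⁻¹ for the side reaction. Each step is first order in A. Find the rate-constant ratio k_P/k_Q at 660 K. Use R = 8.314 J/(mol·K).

3.46

With equal orders, S_{P/Q} = k_P/k_Q = (A_P/A_Q)·exp[(E_Q−E_P)/(RT)].
(E_Q−E_P)/(RT) = (168−107)×10³/(8.314×660) = 61000/5487 = 11.12.
k_P/k_Q = (1.30×10^10/2.53×10^14)·exp(11.12) = 5.138×10^-5 × 67285 = 3.46.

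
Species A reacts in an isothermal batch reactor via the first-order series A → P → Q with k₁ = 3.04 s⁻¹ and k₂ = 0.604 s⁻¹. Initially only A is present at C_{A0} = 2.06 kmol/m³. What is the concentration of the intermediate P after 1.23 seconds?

1.16 kmol/m³

Solving the coupled first-order balances gives C_P(t) = [k₁/(k₂−k₁)]·C_{A0}·(e^(−k₁t) − e^(−k₂t)).
e^(−k₁t) = e^(−3.04×1.23) = e^(−3.739) = 0.02377; e^(−k₂t) = e^(−0.7429) = 0.4757.
C_P = 3.04×2.06/(0.604−3.04) × (0.02377−0.4757) = (-2.571)×(-0.4519) = 1.162 kmol/m³.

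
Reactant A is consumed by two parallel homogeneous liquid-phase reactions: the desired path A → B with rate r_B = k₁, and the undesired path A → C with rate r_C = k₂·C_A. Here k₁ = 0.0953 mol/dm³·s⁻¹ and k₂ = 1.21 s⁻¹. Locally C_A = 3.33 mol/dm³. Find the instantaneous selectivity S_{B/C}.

0.0237

S_{B/C} = r_B/r_C = (k₁)/(k₂·C_A) = (k₁/k₂)·C_A⁻¹.
= (0.0953) / (1.21×3.330) = 0.09530/4.029 = 0.0237.
The undesired path is higher order in A, so low C_A (CSTR or dilute feed) favours B.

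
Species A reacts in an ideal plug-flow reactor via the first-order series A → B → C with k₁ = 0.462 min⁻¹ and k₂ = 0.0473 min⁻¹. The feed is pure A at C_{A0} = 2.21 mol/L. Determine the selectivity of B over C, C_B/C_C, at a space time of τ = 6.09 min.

4.48

The intermediate concentration in a first-order A→B→C sequence is C_B = k₁C_{A0}(e^(−k₁τ) − e^(−k₂τ))/(k₂−k₁).
e^(−k₁τ) = e^(−0.462×6.09) = e^(−2.814) = 0.05999; e^(−k₂τ) = e^(−0.2881) = 0.7497.
C_B = 0.462×2.21/(0.0473−0.462) × (0.05999−0.7497) = (-2.462)×(-0.6897) = 1.698 mol/L.
C_A = C_{A0}e^(−k₁τ) = 0.1326 mol/L, so C_C = C_{A0}−C_A−C_B = 0.3793 mol/L; C_B/C_C = 4.48.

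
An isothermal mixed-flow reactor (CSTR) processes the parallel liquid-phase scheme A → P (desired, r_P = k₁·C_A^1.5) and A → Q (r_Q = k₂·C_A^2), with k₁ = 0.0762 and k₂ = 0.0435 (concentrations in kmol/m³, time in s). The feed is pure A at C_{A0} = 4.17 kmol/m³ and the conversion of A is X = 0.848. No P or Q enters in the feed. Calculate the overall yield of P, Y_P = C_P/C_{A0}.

0.583

Exit C_A = C_{A0}(1−X) = 4.17×0.152 = 0.6338 kmol/m³.
In a CSTR the entire volume is at exit conditions, so r_P = 0.0762×0.6338^1.5 = 0.03845 and r_Q = 0.0435×0.6338^2 = 0.01748.
Fraction of consumed A going to P: r_P/(r_P+r_Q) = 0.6875.
C_P = 0.6875·C_{A0}·X = 0.6875×4.17×0.848 = 2.43 kmol/m³; Y_P = C_P/C_{A0} = 0.583.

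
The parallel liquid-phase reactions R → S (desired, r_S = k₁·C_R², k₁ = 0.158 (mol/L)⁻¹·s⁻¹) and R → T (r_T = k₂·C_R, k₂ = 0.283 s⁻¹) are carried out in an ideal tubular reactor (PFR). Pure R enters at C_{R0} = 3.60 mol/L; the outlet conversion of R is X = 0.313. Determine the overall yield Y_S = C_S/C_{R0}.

C_R = C_{R0}(1−X) = 2.473 mol/L.
Along a PFR/batch, dC_T/dC_R = −r_T/(r_S+r_T) = −k₂/(k₂+k₁·C_R).
Integrating from C_{R0} to C_R: C_T = (0.283/0.158)·ln[(0.283+0.158·3.60)/(0.283+0.158·2.47)] = 1.791·ln(0.8518/0.6738) = 0.4200 mol/L.
Then C_S = (C_{R0}−C_R) − C_T = 1.127 − 0.4200 = 0.7068 mol/L.
Y_S = C_S/C_{R0} = 0.7068/3.60 = 0.196.

0.196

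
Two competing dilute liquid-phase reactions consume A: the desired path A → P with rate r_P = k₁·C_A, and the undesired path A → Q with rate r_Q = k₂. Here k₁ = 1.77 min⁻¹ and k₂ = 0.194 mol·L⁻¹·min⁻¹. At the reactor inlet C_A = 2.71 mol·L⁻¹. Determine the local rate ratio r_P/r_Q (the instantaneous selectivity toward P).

24.7

S_{P/Q} = r_P/r_Q = (k₁·C_A)/(k₂) = (k₁/k₂)·C_A.
= (1.77×2.710) / (0.194) = 4.797/0.1940 = 24.7.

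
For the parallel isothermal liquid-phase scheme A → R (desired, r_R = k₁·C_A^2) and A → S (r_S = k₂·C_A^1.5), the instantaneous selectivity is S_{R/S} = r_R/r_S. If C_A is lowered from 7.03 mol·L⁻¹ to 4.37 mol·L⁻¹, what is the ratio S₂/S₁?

0.788

S_{R/S} = (k₁/k₂)·C_A^0.5, so S₂/S₁ = (C_{A,2}/C_{A,1})^0.5.
= (4.37/7.03)^0.5 = (0.6216)^0.5 = 0.788.
Selectivity toward R falls as C_A falls — high-concentration operation is favoured.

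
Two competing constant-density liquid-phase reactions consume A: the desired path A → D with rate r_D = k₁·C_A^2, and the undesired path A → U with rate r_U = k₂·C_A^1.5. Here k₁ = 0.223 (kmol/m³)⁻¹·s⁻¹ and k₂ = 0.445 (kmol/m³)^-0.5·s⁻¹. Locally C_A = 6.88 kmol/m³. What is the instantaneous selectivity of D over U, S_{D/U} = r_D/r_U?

S_{D/U} = r_D/r_U = (k₁·C_A^2)/(k₂·C_A^1.5) = (k₁/k₂)·C_A^0.5.
= (0.223×6.880^2) / (0.445×6.880^1.5) = 10.56/8.031 = 1.31.
Since the desired path is higher order in A, keeping C_A high (PFR or concentrated feed) favours D.

1.31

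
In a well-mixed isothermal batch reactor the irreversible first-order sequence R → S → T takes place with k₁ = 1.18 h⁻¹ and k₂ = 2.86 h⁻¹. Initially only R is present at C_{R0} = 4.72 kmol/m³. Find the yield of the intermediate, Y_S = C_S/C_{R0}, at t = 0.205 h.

0.161

For first-order series with pure R initially, C_S(t) = k₁C_{R0}/(k₂−k₁)·(e^(−k₁t) − e^(−k₂t)).
e^(−k₁t) = e^(−1.18×0.205) = e^(−0.2419) = 0.7851; e^(−k₂t) = e^(−0.5863) = 0.5564.
C_S = 1.18×4.72/(2.86−1.18) × (0.7851−0.5564) = 3.315×0.2288 = 0.7584 kmol/m³.
Y_S = C_S/C_{R0} = 0.7584/4.72 = 0.161.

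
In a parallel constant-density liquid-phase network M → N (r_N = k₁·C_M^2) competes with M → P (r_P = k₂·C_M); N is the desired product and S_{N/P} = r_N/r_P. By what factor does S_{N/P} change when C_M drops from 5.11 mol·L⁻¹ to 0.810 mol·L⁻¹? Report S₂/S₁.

0.159

S_{N/P} = (k₁/k₂)·C_M, so S₂/S₁ = (C_{M,2}/C_{M,1}).
= 0.810/5.11 = 0.159.
Selectivity toward N falls as C_M falls — high-concentration operation is favoured.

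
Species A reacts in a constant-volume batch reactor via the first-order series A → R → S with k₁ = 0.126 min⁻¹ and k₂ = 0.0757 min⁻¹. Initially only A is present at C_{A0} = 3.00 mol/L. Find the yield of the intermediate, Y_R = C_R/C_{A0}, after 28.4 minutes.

0.222

The intermediate concentration in a first-order A→B→C sequence is C_R = k₁C_{A0}(e^(−k₁t) − e^(−k₂t))/(k₂−k₁).
e^(−k₁t) = e^(−0.126×28.4) = e^(−3.578) = 0.02792; e^(−k₂t) = e^(−2.150) = 0.1165.
C_R = 0.126×3.00/(0.0757−0.126) × (0.02792−0.1165) = (-7.515)×(-0.08858) = 0.6657 mol/L.
Y_R = C_R/C_{A0} = 0.6657/3.00 = 0.222.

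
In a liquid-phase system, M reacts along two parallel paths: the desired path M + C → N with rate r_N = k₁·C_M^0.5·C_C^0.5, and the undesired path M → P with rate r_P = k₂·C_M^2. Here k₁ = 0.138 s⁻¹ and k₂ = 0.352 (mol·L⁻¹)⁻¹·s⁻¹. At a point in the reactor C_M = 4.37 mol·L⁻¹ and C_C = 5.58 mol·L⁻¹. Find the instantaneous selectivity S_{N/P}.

S_{N/P} = r_N/r_P = (k₁·C_M^0.5·C_C^0.5)/(k₂·C_M^2) = (k₁/k₂)·C_M^-1.5·C_C^0.5.
= (0.138×4.370^0.5×5.580^0.5) / (0.352×4.370^2) = 0.6815/6.722 = 0.101.
The undesired path is higher order in M, so low C_M (CSTR or dilute feed) favours N.

0.101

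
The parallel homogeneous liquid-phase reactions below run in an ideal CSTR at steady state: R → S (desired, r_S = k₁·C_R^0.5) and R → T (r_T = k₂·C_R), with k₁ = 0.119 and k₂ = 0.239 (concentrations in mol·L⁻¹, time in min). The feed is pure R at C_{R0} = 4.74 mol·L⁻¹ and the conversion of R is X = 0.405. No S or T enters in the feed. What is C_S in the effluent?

0.439 mol·L⁻¹

Exit C_R = C_{R0}(1−X) = 4.74×0.595 = 2.820 mol·L⁻¹.
Rates in a CSTR are evaluated at the outlet concentration: r_S = 0.119×2.820^0.5 = 0.1998, r_T = 0.239×2.820 = 0.6741.
Fraction of consumed R going to S: r_S/(r_S+r_T) = 0.2287.
C_S = 0.2287·C_{R0}·X = 0.2287×4.74×0.405 = 0.439 mol·L⁻¹.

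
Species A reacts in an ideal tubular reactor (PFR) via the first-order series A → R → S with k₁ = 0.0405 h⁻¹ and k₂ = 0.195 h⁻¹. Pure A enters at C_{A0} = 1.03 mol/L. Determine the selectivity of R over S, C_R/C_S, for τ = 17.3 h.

0.317

Solving the coupled first-order balances gives C_R(τ) = [k₁/(k₂−k₁)]·C_{A0}·(e^(−k₁τ) − e^(−k₂τ)).
e^(−k₁τ) = e^(−0.0405×17.3) = e^(−0.7007) = 0.4963; e^(−k₂τ) = e^(−3.374) = 0.03427.
C_R = 0.0405×1.03/(0.195−0.0405) × (0.4963−0.03427) = 0.2700×0.4620 = 0.1247 mol/L.
C_A = C_{A0}e^(−k₁τ) = 0.5112 mol/L, so C_S = C_{A0}−C_A−C_R = 0.3941 mol/L; C_R/C_S = 0.317.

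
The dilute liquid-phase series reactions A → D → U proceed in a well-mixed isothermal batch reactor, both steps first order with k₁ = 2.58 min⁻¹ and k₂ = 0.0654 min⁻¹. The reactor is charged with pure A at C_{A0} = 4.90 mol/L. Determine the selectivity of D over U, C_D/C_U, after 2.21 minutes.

7.89

The intermediate concentration in a first-order A→B→C sequence is C_D = k₁C_{A0}(e^(−k₁t) − e^(−k₂t))/(k₂−k₁).
e^(−k₁t) = e^(−2.58×2.21) = e^(−5.702) = 0.003340; e^(−k₂t) = e^(−0.1445) = 0.8654.
C_D = 2.58×4.90/(0.0654−2.58) × (0.003340−0.8654) = (-5.027)×(-0.8621) = 4.334 mol/L.
C_A = C_{A0}e^(−k₁t) = 0.01637 mol/L, so C_U = C_{A0}−C_A−C_D = 0.5496 mol/L; C_D/C_U = 7.89.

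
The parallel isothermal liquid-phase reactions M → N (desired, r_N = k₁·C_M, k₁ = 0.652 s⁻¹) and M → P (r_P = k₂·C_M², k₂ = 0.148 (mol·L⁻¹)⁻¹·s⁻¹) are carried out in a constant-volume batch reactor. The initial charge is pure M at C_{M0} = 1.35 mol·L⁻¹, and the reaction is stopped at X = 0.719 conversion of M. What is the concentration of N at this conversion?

0.814 mol·L⁻¹

C_M = C_{M0}(1−X) = 0.3794 mol·L⁻¹.
Along a PFR/batch, dC_N/dC_M = −r_N/(r_N+r_P) = −k₁/(k₁+k₂·C_M).
Integrating from C_{M0} to C_M: C_N = (0.652/0.148)·ln[(0.652+0.148·1.35)/(0.652+0.148·0.379)] = 4.405·ln(0.8518/0.7081) = 0.8137 mol·L⁻¹.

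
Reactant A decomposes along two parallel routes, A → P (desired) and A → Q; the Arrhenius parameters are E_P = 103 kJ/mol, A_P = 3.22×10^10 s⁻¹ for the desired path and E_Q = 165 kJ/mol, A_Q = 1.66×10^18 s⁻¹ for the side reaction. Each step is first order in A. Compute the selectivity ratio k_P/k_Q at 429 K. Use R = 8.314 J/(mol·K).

0.687

k_P/k_Q = (A_P/A_Q)·exp[−(E_P−E_Q)/(RT)] = (A_P/A_Q)·exp[(E_Q−E_P)/(RT)].
(E_Q−E_P)/(RT) = (165−103)×10³/(8.314×429) = 62000/3567 = 17.38.
k_P/k_Q = (3.22×10^10/1.66×10^18)·exp(17.38) = 1.940×10^-8 × 3.543×10^7 = 0.687.
Since E_P < E_Q, lowering the temperature improves selectivity toward P.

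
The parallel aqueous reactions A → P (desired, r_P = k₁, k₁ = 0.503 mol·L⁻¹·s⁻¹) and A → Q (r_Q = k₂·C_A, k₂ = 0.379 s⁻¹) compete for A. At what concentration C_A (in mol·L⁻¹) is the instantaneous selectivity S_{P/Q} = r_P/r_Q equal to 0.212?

S_{P/Q} = (k₁/k₂)·C_A⁻¹ ⇒ C_A = (S·k₂/k₁)^(-1).
= (0.212×0.379/0.503)^(-1) = (0.1597)^(-1) = 6.26 mol·L⁻¹.

6.26 mol·L⁻¹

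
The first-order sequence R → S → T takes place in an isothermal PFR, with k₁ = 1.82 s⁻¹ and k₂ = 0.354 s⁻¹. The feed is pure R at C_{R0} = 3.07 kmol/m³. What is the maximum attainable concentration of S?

2.07 kmol/m³

At the optimum, C_{S,max}/C_{R0} = (k₁/k₂)^[k₂/(k₂−k₁)].
= (1.82/0.354)^(0.354/(0.354−1.82)) = (5.141)^(-0.2415) = 0.6734.
C_{S,max} = 0.6734×3.07 = 2.07 kmol/m³.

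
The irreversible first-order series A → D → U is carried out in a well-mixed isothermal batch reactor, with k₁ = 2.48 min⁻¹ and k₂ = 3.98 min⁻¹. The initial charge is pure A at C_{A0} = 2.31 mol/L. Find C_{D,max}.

0.658 mol/L

At the optimum, C_{D,max}/C_{A0} = (k₁/k₂)^[k₂/(k₂−k₁)].
= (2.48/3.98)^(3.98/(3.98−2.48)) = (0.6231)^(2.653) = 0.2851.
C_{D,max} = 0.2851×2.31 = 0.658 mol/L.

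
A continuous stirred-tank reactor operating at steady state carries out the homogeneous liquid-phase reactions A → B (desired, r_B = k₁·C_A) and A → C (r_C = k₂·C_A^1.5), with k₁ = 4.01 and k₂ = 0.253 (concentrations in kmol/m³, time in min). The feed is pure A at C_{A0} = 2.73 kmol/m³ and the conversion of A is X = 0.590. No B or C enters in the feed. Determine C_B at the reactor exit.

Exit C_A = C_{A0}(1−X) = 2.73×0.410 = 1.119 kmol/m³.
Rates in a CSTR are evaluated at the outlet concentration: r_B = 4.01×1.119 = 4.488, r_C = 0.253×1.119^1.5 = 0.2996.
Fraction of consumed A going to B: r_B/(r_B+r_C) = 0.9374.
C_B = 0.9374·C_{A0}·X = 0.9374×2.73×0.590 = 1.51 kmol/m³.

1.51 kmol/m³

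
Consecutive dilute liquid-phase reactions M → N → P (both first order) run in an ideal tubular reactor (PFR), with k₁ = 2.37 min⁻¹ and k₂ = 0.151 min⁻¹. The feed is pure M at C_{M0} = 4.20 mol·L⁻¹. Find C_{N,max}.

Evaluating C_N at τ_opt = ln(k₂/k₁)/(k₂−k₁) gives C_{N,max}/C_{M0} = (k₁/k₂)^[k₂/(k₂−k₁)].
= (2.37/0.151)^(0.151/(0.151−2.37)) = (15.70)^(-0.06805) = 0.8291.
C_{N,max} = 0.8291×4.20 = 3.48 mol·L⁻¹.

3.48 mol·L⁻¹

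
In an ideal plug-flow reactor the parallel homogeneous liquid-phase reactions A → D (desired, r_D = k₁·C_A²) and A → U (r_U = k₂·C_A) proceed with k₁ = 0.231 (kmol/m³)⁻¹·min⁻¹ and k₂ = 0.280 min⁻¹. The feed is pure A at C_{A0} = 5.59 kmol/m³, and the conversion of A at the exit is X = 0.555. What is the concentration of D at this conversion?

2.36 kmol/m³

C_A = C_{A0}(1−X) = 2.488 kmol/m³.
Along a PFR/batch, dC_U/dC_A = −r_U/(r_D+r_U) = −k₂/(k₂+k₁·C_A).
Integrating from C_{A0} to C_A: C_U = (0.280/0.231)·ln[(0.280+0.231·5.59)/(0.280+0.231·2.49)] = 1.212·ln(1.571/0.8546) = 0.7382 kmol/m³.
Then C_D = (C_{A0}−C_A) − C_U = 3.102 − 0.7382 = 2.364 kmol/m³.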